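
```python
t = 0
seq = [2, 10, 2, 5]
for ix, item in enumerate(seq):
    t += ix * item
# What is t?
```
Trace:
  t=0
  t=0, ix=0, item=2
  t=10, ix=1, item=10
  t=14, ix=2, item=2
  t=29, ix=3, item=5

Final answer: 29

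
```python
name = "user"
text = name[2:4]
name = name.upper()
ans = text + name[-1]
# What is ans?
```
Trace:
  name='user'
  name='user', text='er'
  name='USER', text='er'
  name='USER', text='er', ans='erR'

Final answer: 'erR'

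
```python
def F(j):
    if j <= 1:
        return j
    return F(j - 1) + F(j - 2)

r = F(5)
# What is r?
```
Call trace (a repeated sub-call is expanded the first time; later identical calls just restate its return value):
F(j=5)
  F(j=4)
    F(j=3)
      F(j=2)
        F(j=1)
        -> return 1
        F(j=0)
        -> return 0
      -> return 1
      F(j=1)
      -> return 1
    -> return 2
    F(j=2) -> return 1  (same call as traced above)
  -> return 3
  F(j=3) -> return 2  (same call as traced above)
-> return 5

Final answer: 5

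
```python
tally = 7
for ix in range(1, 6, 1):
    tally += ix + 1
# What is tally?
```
Trace:
  tally=7
  tally=9, ix=1
  tally=12, ix=2
  tally=16, ix=3
  tally=21, ix=4
  tally=27, ix=5

Final answer: 27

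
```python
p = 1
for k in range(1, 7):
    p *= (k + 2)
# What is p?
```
Trace:
  p=1
  p=3, k=1
  p=12, k=2
  p=60, k=3
  p=360, k=4
  p=2520, k=5
  p=20160, k=6

Final answer: 20160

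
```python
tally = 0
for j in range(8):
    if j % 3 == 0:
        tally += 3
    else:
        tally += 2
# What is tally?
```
Trace:
  tally=0
  tally=3, j=0
  tally=5, j=1
  tally=7, j=2
  tally=10, j=3
  tally=12, j=4
  tally=14, j=5
  tally=17, j=6
  tally=19, j=7

Final answer: 19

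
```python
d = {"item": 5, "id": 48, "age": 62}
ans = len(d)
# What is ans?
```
Trace:
  d={'item': 5, 'id': 48, 'age': 62}
  d={'item': 5, 'id': 48, 'age': 62}, ans=3

Final answer: 3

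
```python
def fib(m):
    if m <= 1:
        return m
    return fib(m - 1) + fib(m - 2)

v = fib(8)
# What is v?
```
Call trace (a repeated sub-call is expanded the first time; later identical calls just restate its return value):
fib(m=8)
  fib(m=7)
    fib(m=6)
      fib(m=5)
        fib(m=4)
          fib(m=3)
            fib(m=2)
              fib(m=1)
              -> return 1
              fib(m=0)
              -> return 0
            -> return 1
            fib(m=1)
            -> return 1
          -> return 2
          fib(m=2) -> return 1  (same call as traced above)
        -> return 3
        fib(m=3) -> return 2  (same call as traced above)
      -> return 5
      fib(m=4) -> return 3  (same call as traced above)
    -> return 8
    fib(m=5) -> return 5  (same call as traced above)
  -> return 13
  fib(m=6) -> return 8  (same call as traced above)
-> return 21

Final answer: 21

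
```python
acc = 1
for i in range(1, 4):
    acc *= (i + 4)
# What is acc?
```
Trace:
  acc=1
  acc=5, i=1
  acc=30, i=2
  acc=210, i=3

Final answer: 210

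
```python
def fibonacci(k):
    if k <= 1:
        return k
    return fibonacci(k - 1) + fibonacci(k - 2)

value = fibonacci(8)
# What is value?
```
Call trace (a repeated sub-call is expanded the first time; later identical calls just restate its return value):
fibonacci(k=8)
  fibonacci(k=7)
    fibonacci(k=6)
      fibonacci(k=5)
        fibonacci(k=4)
          fibonacci(k=3)
            fibonacci(k=2)
              fibonacci(k=1)
              -> return 1
              fibonacci(k=0)
              -> return 0
            -> return 1
            fibonacci(k=1)
            -> return 1
          -> return 2
          fibonacci(k=2) -> return 1  (same call as traced above)
        -> return 3
        fibonacci(k=3) -> return 2  (same call as traced above)
      -> return 5
      fibonacci(k=4) -> return 3  (same call as traced above)
    -> return 8
    fibonacci(k=5) -> return 5  (same call as traced above)
  -> return 13
  fibonacci(k=6) -> return 8  (same call as traced above)
-> return 21

Final answer: 21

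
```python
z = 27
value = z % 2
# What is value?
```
Trace:
  z=27
  z=27, value=1

Final answer: 1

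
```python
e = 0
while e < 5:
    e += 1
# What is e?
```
Trace:
  e=0
  e=1
  e=2
  e=3
  e=4
  e=5

Final answer: 5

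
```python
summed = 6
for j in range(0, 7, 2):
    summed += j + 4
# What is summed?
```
Trace:
  summed=6
  summed=10, j=0
  summed=16, j=2
  summed=24, j=4
  summed=34, j=6

Final answer: 34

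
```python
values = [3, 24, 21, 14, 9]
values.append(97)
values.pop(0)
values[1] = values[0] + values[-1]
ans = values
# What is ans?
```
Trace:
  values=[3, 24, 21, 14, 9]
  values=[3, 24, 21, 14, 9, 97]
  values=[24, 21, 14, 9, 97]
  values=[24, 121, 14, 9, 97]
  values=[24, 121, 14, 9, 97], ans=[24, 121, 14, 9, 97]

Final answer: [24, 121, 14, 9, 97]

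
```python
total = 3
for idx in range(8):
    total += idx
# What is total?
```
Trace:
  total=3
  total=3, idx=0
  total=4, idx=1
  total=6, idx=2
  total=9, idx=3
  total=13, idx=4
  total=18, idx=5
  total=24, idx=6
  total=31, idx=7

Final answer: 31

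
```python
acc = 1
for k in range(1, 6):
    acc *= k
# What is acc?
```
Trace:
  acc=1
  acc=1, k=1
  acc=2, k=2
  acc=6, k=3
  acc=24, k=4
  acc=120, k=5

Final answer: 120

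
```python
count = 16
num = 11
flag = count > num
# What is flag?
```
Trace:
  count=16
  count=16, num=11
  count=16, num=11, flag=True

Final answer: True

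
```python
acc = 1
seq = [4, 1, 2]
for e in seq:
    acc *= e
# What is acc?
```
Trace:
  acc=1
  acc=4, e=4
  acc=4, e=1
  acc=8, e=2

Final answer: 8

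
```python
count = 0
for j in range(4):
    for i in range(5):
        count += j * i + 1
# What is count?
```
Trace:
  count=0
  count=1, j=0, i=0
  count=2, j=0, i=1
  count=3, j=0, i=2
  count=4, j=0, i=3
  count=5, j=0, i=4
  count=6, j=1, i=0
  count=8, j=1, i=1
  count=11, j=1, i=2
  count=15, j=1, i=3
  count=20, j=1, i=4
  count=21, j=2, i=0
  count=24, j=2, i=1
  count=29, j=2, i=2
  count=36, j=2, i=3
  count=45, j=2, i=4
  count=46, j=3, i=0
  count=50, j=3, i=1
  count=57, j=3, i=2
  count=67, j=3, i=3
  count=80, j=3, i=4

Final answer: 80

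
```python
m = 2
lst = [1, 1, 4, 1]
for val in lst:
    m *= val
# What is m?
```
Trace:
  m=2
  m=2, val=1
  m=2, val=1
  m=8, val=4
  m=8, val=1

Final answer: 8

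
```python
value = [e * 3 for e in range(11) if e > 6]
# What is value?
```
Trace:
  e=0
  e=1
  e=2
  e=3
  e=4
  e=5
  e=6
  e=7
  e=8
  e=9
  e=10
  value=[21, 24, 27, 30]

Final answer: [21, 24, 27, 30]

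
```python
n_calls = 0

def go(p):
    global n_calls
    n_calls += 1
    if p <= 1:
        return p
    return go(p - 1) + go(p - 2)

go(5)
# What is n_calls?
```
Call trace (a repeated sub-call is expanded the first time; later identical calls just restate its return value):
go(p=5)
  go(p=4)
    go(p=3)
      go(p=2)
        go(p=1)
        -> return 1
        go(p=0)
        -> return 0
      -> return 1
      go(p=1)
      -> return 1
    -> return 2
    go(p=2) -> return 1  (same call as traced above)
  -> return 3
  go(p=3) -> return 2  (same call as traced above)
-> return 5

n_calls is incremented once per call, so count the calls in each subtree. Let C(p) = number of calls made by go(p).
C(0) = C(1) = 1 (base case, no recursion); C(p) = 1 + C(p - 1) + C(p - 2) otherwise.
C(2) = 1 + C(1) + C(0) = 1 + 1 + 1 = 3
C(3) = 1 + C(2) + C(1) = 1 + 3 + 1 = 5
C(4) = 1 + C(3) + C(2) = 1 + 5 + 3 = 9
C(5) = 1 + C(4) + C(3) = 1 + 9 + 5 = 15
n_calls = C(5) = 15

Final answer: 15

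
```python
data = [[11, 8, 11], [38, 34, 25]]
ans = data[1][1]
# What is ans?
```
Trace:
  data=[[11, 8, 11], [38, 34, 25]]
  data=[[11, 8, 11], [38, 34, 25]], ans=34

Final answer: 34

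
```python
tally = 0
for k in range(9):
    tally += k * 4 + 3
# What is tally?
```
Trace:
  tally=0
  tally=3, k=0
  tally=10, k=1
  tally=21, k=2
  tally=36, k=3
  tally=55, k=4
  tally=78, k=5
  tally=105, k=6
  tally=136, k=7
  tally=171, k=8

Final answer: 171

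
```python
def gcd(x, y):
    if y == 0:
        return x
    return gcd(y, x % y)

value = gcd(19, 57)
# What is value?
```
Call trace:
gcd(x=19, y=57)
  gcd(x=57, y=19)
    gcd(x=19, y=0)
    -> return 19
  -> return 19
-> return 19

Final answer: 19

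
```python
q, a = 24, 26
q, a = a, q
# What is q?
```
Trace:
  q=24, a=26
  q=26, a=24

Final answer: 26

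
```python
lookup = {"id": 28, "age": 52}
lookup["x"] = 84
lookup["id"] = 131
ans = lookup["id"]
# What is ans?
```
Trace:
  lookup={'id': 28, 'age': 52}
  lookup={'id': 28, 'age': 52, 'x': 84}
  lookup={'id': 131, 'age': 52, 'x': 84}
  lookup={'id': 131, 'age': 52, 'x': 84}, ans=131

Final answer: 131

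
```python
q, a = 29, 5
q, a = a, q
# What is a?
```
Trace:
  q=29, a=5
  q=5, a=29

Final answer: 29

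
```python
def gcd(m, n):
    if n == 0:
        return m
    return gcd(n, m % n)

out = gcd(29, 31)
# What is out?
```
Call trace:
gcd(m=29, n=31)
  gcd(m=31, n=29)
    gcd(m=29, n=2)
      gcd(m=2, n=1)
        gcd(m=1, n=0)
        -> return 1
      -> return 1
    -> return 1
  -> return 1
-> return 1

Final answer: 1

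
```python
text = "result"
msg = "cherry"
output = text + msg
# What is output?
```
Trace:
  text='result'
  text='result', msg='cherry'
  text='result', msg='cherry', output='resultcherry'

Final answer: 'resultcherry'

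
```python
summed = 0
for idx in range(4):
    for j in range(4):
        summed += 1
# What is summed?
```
Trace:
  summed=0
  summed=1, idx=0, j=0
  summed=2, idx=0, j=1
  summed=3, idx=0, j=2
  summed=4, idx=0, j=3
  summed=5, idx=1, j=0
  summed=6, idx=1, j=1
  summed=7, idx=1, j=2
  summed=8, idx=1, j=3
  summed=9, idx=2, j=0
  summed=10, idx=2, j=1
  summed=11, idx=2, j=2
  summed=12, idx=2, j=3
  summed=13, idx=3, j=0
  summed=14, idx=3, j=1
  summed=15, idx=3, j=2
  summed=16, idx=3, j=3

Final answer: 16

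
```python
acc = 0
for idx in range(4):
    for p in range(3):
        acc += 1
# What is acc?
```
Trace:
  acc=0
  acc=1, idx=0, p=0
  acc=2, idx=0, p=1
  acc=3, idx=0, p=2
  acc=4, idx=1, p=0
  acc=5, idx=1, p=1
  acc=6, idx=1, p=2
  acc=7, idx=2, p=0
  acc=8, idx=2, p=1
  acc=9, idx=2, p=2
  acc=10, idx=3, p=0
  acc=11, idx=3, p=1
  acc=12, idx=3, p=2

Final answer: 12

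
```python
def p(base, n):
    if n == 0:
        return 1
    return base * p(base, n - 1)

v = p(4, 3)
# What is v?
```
Call trace:
p(base=4, n=3)
  p(base=4, n=2)
    p(base=4, n=1)
      p(base=4, n=0)
      -> return 1
    -> return 4
  -> return 16
-> return 64

Final answer: 64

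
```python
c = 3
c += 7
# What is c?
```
Trace:
  c=3
  c=10

Final answer: 10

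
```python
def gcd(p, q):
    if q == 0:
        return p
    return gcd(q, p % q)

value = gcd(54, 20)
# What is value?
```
Call trace:
gcd(p=54, q=20)
  gcd(p=20, q=14)
    gcd(p=14, q=6)
      gcd(p=6, q=2)
        gcd(p=2, q=0)
        -> return 2
      -> return 2
    -> return 2
  -> return 2
-> return 2

Final answer: 2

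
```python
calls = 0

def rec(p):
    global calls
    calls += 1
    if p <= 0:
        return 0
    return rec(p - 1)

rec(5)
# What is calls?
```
Call trace:
rec(p=5)
  rec(p=4)
    rec(p=3)
      rec(p=2)
        rec(p=1)
          rec(p=0)
          -> return 0
        -> return 0
      -> return 0
    -> return 0
  -> return 0
-> return 0

calls is incremented once per call. rec is entered once for each p = 5, 4, 3, 2, 1, 0 (the p <= 0 call returns without recursing), i.e. 5 + 1 calls.
calls = 6

Final answer: 6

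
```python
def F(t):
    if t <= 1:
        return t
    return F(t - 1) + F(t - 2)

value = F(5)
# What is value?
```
Call trace (a repeated sub-call is expanded the first time; later identical calls just restate its return value):
F(t=5)
  F(t=4)
    F(t=3)
      F(t=2)
        F(t=1)
        -> return 1
        F(t=0)
        -> return 0
      -> return 1
      F(t=1)
      -> return 1
    -> return 2
    F(t=2) -> return 1  (same call as traced above)
  -> return 3
  F(t=3) -> return 2  (same call as traced above)
-> return 5

Final answer: 5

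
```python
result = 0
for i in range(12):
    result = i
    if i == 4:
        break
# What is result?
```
Trace:
  result=0
  result=0, i=0
  result=1, i=1
  result=2, i=2
  result=3, i=3
  result=4, i=4

Final answer: 4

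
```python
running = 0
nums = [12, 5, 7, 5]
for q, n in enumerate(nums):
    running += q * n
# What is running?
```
Trace:
  running=0
  running=0, q=0, n=12
  running=5, q=1, n=5
  running=19, q=2, n=7
  running=34, q=3, n=5

Final answer: 34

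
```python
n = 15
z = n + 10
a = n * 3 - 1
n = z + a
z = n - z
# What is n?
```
Trace:
  n=15
  n=15, z=25
  n=15, z=25, a=44
  n=69, z=25, a=44
  n=69, z=44, a=44

Final answer: 69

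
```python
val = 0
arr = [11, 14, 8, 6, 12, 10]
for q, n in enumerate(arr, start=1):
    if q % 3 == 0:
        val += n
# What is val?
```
Trace:
  val=0
  val=0, q=1, n=11
  val=0, q=2, n=14
  val=8, q=3, n=8
  val=8, q=4, n=6
  val=8, q=5, n=12
  val=18, q=6, n=10

Final answer: 18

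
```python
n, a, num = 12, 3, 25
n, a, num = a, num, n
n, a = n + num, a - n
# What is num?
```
Trace:
  n=12, a=3, num=25
  n=3, a=25, num=12
  n=15, a=22, num=12

Final answer: 12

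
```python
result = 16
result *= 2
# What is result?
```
Trace:
  result=16
  result=32

Final answer: 32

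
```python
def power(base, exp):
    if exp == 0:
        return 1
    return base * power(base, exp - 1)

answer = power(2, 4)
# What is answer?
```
Call trace:
power(base=2, exp=4)
  power(base=2, exp=3)
    power(base=2, exp=2)
      power(base=2, exp=1)
        power(base=2, exp=0)
        -> return 1
      -> return 2
    -> return 4
  -> return 8
-> return 16

Final answer: 16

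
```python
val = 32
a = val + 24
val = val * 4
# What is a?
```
Trace:
  val=32
  val=32, a=56
  val=128, a=56

Final answer: 56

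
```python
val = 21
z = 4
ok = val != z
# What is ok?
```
Trace:
  val=21
  val=21, z=4
  val=21, z=4, ok=True

Final answer: True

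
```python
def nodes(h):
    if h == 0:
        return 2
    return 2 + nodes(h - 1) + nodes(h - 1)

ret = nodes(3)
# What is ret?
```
Call trace (a repeated sub-call is expanded the first time; later identical calls just restate its return value):
nodes(h=3)
  nodes(h=2)
    nodes(h=1)
      nodes(h=0)
      -> return 2
      nodes(h=0)
      -> return 2
    -> return 6
    nodes(h=1) -> return 6  (same call as traced above)
  -> return 14
  nodes(h=2) -> return 14  (same call as traced above)
-> return 30

Final answer: 30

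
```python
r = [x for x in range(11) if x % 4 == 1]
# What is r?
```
Trace:
  x=0
  x=1
  x=2
  x=3
  x=4
  x=5
  x=6
  x=7
  x=8
  x=9
  x=10
  r=[1, 5, 9]

Final answer: [1, 5, 9]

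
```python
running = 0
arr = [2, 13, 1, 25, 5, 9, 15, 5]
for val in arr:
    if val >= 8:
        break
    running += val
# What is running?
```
Trace:
  running=0
  running=2, val=2
  running=2, val=13

Final answer: 2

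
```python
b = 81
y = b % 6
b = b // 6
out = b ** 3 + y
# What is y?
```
Trace:
  b=81
  b=81, y=3
  b=13, y=3
  b=13, y=3, out=2200

Final answer: 3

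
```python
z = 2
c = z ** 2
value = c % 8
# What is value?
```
Trace:
  z=2
  z=2, c=4
  z=2, c=4, value=4

Final answer: 4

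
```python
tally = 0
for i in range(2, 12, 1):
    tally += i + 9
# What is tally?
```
Trace:
  tally=0
  tally=11, i=2
  tally=23, i=3
  tally=36, i=4
  tally=50, i=5
  tally=65, i=6
  tally=81, i=7
  tally=98, i=8
  tally=116, i=9
  tally=135, i=10
  tally=155, i=11

Final answer: 155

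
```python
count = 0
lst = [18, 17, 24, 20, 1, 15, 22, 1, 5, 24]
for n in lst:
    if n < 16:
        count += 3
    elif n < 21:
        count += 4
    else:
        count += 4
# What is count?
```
Trace:
  count=0
  count=4, n=18
  count=8, n=17
  count=12, n=24
  count=16, n=20
  count=19, n=1
  count=22, n=15
  count=26, n=22
  count=29, n=1
  count=32, n=5
  count=36, n=24

Final answer: 36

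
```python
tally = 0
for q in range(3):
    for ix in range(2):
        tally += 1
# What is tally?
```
Trace:
  tally=0
  tally=1, q=0, ix=0
  tally=2, q=0, ix=1
  tally=3, q=1, ix=0
  tally=4, q=1, ix=1
  tally=5, q=2, ix=0
  tally=6, q=2, ix=1

Final answer: 6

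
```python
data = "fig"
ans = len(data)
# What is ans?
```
Trace:
  data='fig'
  data='fig', ans=3

Final answer: 3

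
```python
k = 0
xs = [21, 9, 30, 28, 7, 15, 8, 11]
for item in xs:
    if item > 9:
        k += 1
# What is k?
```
Trace:
  k=0
  k=1, item=21
  k=1, item=9
  k=2, item=30
  k=3, item=28
  k=3, item=7
  k=4, item=15
  k=4, item=8
  k=5, item=11

Final answer: 5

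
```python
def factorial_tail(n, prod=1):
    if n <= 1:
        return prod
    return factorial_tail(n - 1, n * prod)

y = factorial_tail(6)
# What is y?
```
Call trace:
factorial_tail(n=6, prod=1)
  factorial_tail(n=5, prod=6)
    factorial_tail(n=4, prod=30)
      factorial_tail(n=3, prod=120)
        factorial_tail(n=2, prod=360)
          factorial_tail(n=1, prod=720)
          -> return 720
        -> return 720
      -> return 720
    -> return 720
  -> return 720
-> return 720

Final answer: 720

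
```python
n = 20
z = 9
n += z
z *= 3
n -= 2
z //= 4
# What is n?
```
Trace:
  n=20
  n=20, z=9
  n=29, z=9
  n=29, z=27
  n=27, z=27
  n=27, z=6

Final answer: 27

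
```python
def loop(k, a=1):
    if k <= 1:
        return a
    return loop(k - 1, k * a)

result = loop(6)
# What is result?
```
Call trace:
loop(k=6, a=1)
  loop(k=5, a=6)
    loop(k=4, a=30)
      loop(k=3, a=120)
        loop(k=2, a=360)
          loop(k=1, a=720)
          -> return 720
        -> return 720
      -> return 720
    -> return 720
  -> return 720
-> return 720

Final answer: 720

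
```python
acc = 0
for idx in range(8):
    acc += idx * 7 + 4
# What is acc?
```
Trace:
  acc=0
  acc=4, idx=0
  acc=15, idx=1
  acc=33, idx=2
  acc=58, idx=3
  acc=90, idx=4
  acc=129, idx=5
  acc=175, idx=6
  acc=228, idx=7

Final answer: 228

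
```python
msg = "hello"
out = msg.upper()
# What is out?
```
Trace:
  msg='hello'
  msg='hello', out='HELLO'

Final answer: 'HELLO'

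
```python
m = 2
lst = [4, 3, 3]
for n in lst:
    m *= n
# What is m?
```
Trace:
  m=2
  m=8, n=4
  m=24, n=3
  m=72, n=3

Final answer: 72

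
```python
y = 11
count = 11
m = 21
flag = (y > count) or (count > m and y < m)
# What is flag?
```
Trace:
  y=11
  y=11, count=11
  y=11, count=11, m=21
  y=11, count=11, m=21, flag=False

Final answer: False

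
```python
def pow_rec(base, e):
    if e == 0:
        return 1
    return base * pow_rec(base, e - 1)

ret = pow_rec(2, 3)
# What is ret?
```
Call trace:
pow_rec(base=2, e=3)
  pow_rec(base=2, e=2)
    pow_rec(base=2, e=1)
      pow_rec(base=2, e=0)
      -> return 1
    -> return 2
  -> return 4
-> return 8

Final answer: 8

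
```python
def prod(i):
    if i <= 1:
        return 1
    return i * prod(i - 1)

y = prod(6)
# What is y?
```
Call trace:
prod(i=6)
  prod(i=5)
    prod(i=4)
      prod(i=3)
        prod(i=2)
          prod(i=1)
          -> return 1
        -> return 2
      -> return 6
    -> return 24
  -> return 120
-> return 720

Final answer: 720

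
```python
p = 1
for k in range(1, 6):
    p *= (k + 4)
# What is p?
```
Trace:
  p=1
  p=5, k=1
  p=30, k=2
  p=210, k=3
  p=1680, k=4
  p=15120, k=5

Final answer: 15120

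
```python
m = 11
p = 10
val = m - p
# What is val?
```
Trace:
  m=11
  m=11, p=10
  m=11, p=10, val=1

Final answer: 1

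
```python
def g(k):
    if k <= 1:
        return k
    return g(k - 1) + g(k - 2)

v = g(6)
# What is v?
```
Call trace (a repeated sub-call is expanded the first time; later identical calls just restate its return value):
g(k=6)
  g(k=5)
    g(k=4)
      g(k=3)
        g(k=2)
          g(k=1)
          -> return 1
          g(k=0)
          -> return 0
        -> return 1
        g(k=1)
        -> return 1
      -> return 2
      g(k=2) -> return 1  (same call as traced above)
    -> return 3
    g(k=3) -> return 2  (same call as traced above)
  -> return 5
  g(k=4) -> return 3  (same call as traced above)
-> return 8

Final answer: 8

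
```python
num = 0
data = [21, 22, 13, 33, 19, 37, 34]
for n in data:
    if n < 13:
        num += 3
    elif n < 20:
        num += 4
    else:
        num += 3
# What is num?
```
Trace:
  num=0
  num=3, n=21
  num=6, n=22
  num=10, n=13
  num=13, n=33
  num=17, n=19
  num=20, n=37
  num=23, n=34

Final answer: 23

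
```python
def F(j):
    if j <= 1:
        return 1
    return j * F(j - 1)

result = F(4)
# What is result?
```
Call trace:
F(j=4)
  F(j=3)
    F(j=2)
      F(j=1)
      -> return 1
    -> return 2
  -> return 6
-> return 24

Final answer: 24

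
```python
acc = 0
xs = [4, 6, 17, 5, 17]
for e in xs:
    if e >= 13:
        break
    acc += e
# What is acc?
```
Trace:
  acc=0
  acc=4, e=4
  acc=10, e=6
  acc=10, e=17

Final answer: 10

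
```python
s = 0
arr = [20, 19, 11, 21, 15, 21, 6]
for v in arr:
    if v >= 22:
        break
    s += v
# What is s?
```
Trace:
  s=0
  s=20, v=20
  s=39, v=19
  s=50, v=11
  s=71, v=21
  s=86, v=15
  s=107, v=21
  s=113, v=6

Final answer: 113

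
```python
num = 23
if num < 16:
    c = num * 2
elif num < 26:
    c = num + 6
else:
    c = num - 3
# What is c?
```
Trace:
  num=23
  num=23, c=29

Final answer: 29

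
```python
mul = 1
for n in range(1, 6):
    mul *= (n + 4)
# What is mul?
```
Trace:
  mul=1
  mul=5, n=1
  mul=30, n=2
  mul=210, n=3
  mul=1680, n=4
  mul=15120, n=5

Final answer: 15120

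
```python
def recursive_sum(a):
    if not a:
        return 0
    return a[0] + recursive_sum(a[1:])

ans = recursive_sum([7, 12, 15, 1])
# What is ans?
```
Call trace:
recursive_sum(a=[7, 12, 15, 1])
  recursive_sum(a=[12, 15, 1])
    recursive_sum(a=[15, 1])
      recursive_sum(a=[1])
        recursive_sum(a=[])
        -> return 0
      -> return 1
    -> return 16
  -> return 28
-> return 35

Final answer: 35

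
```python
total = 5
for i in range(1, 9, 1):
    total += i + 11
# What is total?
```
Trace:
  total=5
  total=17, i=1
  total=30, i=2
  total=44, i=3
  total=59, i=4
  total=75, i=5
  total=92, i=6
  total=110, i=7
  total=129, i=8

Final answer: 129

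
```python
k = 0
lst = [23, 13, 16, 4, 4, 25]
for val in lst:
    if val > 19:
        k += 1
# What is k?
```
Trace:
  k=0
  k=1, val=23
  k=1, val=13
  k=1, val=16
  k=1, val=4
  k=1, val=4
  k=2, val=25

Final answer: 2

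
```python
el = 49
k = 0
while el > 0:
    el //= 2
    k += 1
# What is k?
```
Trace:
  el=49
  el=49, k=0
  el=24, k=1
  el=12, k=2
  el=6, k=3
  el=3, k=4
  el=1, k=5
  el=0, k=6

Final answer: 6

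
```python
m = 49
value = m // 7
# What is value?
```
Trace:
  m=49
  m=49, value=7

Final answer: 7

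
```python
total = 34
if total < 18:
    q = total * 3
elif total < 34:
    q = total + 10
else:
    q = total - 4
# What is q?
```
Trace:
  total=34
  total=34, q=30

Final answer: 30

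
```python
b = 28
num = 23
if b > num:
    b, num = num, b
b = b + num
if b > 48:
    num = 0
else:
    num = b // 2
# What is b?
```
Trace:
  b=28
  b=28, num=23
  b=23, num=28
  b=51, num=28
  b=51, num=0

Final answer: 51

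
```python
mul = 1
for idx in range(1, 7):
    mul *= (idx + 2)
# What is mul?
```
Trace:
  mul=1
  mul=3, idx=1
  mul=12, idx=2
  mul=60, idx=3
  mul=360, idx=4
  mul=2520, idx=5
  mul=20160, idx=6

Final answer: 20160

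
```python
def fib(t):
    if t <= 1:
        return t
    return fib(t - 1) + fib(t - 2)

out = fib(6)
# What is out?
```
Call trace (a repeated sub-call is expanded the first time; later identical calls just restate its return value):
fib(t=6)
  fib(t=5)
    fib(t=4)
      fib(t=3)
        fib(t=2)
          fib(t=1)
          -> return 1
          fib(t=0)
          -> return 0
        -> return 1
        fib(t=1)
        -> return 1
      -> return 2
      fib(t=2) -> return 1  (same call as traced above)
    -> return 3
    fib(t=3) -> return 2  (same call as traced above)
  -> return 5
  fib(t=4) -> return 3  (same call as traced above)
-> return 8

Final answer: 8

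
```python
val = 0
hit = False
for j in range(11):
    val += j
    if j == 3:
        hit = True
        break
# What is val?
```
Trace:
  val=0
  val=0, hit=False
  val=0, hit=False, j=0
  val=1, hit=False, j=1
  val=3, hit=False, j=2
  val=6, hit=True, j=3

Final answer: 6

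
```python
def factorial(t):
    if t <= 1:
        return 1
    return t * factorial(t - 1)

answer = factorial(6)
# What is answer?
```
Call trace:
factorial(t=6)
  factorial(t=5)
    factorial(t=4)
      factorial(t=3)
        factorial(t=2)
          factorial(t=1)
          -> return 1
        -> return 2
      -> return 6
    -> return 24
  -> return 120
-> return 720

Final answer: 720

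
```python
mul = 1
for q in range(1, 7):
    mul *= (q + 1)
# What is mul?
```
Trace:
  mul=1
  mul=2, q=1
  mul=6, q=2
  mul=24, q=3
  mul=120, q=4
  mul=720, q=5
  mul=5040, q=6

Final answer: 5040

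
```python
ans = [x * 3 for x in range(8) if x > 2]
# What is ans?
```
Trace:
  x=0
  x=1
  x=2
  x=3
  x=4
  x=5
  x=6
  x=7
  ans=[9, 12, 15, 18, 21]

Final answer: [9, 12, 15, 18, 21]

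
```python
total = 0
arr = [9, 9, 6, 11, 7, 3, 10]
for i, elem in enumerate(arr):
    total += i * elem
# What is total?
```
Trace:
  total=0
  total=0, i=0, elem=9
  total=9, i=1, elem=9
  total=21, i=2, elem=6
  total=54, i=3, elem=11
  total=82, i=4, elem=7
  total=97, i=5, elem=3
  total=157, i=6, elem=10

Final answer: 157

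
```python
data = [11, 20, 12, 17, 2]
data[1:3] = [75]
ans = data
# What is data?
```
Trace:
  data=[11, 20, 12, 17, 2]
  data=[11, 75, 17, 2]
  data=[11, 75, 17, 2], ans=[11, 75, 17, 2]

Final answer: [11, 75, 17, 2]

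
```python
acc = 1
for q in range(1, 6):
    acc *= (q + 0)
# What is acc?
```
Trace:
  acc=1
  acc=1, q=1
  acc=2, q=2
  acc=6, q=3
  acc=24, q=4
  acc=120, q=5

Final answer: 120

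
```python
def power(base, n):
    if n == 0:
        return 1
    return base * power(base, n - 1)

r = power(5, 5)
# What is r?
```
Call trace:
power(base=5, n=5)
  power(base=5, n=4)
    power(base=5, n=3)
      power(base=5, n=2)
        power(base=5, n=1)
          power(base=5, n=0)
          -> return 1
        -> return 5
      -> return 25
    -> return 125
  -> return 625
-> return 3125

Final answer: 3125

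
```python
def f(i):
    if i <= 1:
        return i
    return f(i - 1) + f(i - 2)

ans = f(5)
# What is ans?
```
Call trace (a repeated sub-call is expanded the first time; later identical calls just restate its return value):
f(i=5)
  f(i=4)
    f(i=3)
      f(i=2)
        f(i=1)
        -> return 1
        f(i=0)
        -> return 0
      -> return 1
      f(i=1)
      -> return 1
    -> return 2
    f(i=2) -> return 1  (same call as traced above)
  -> return 3
  f(i=3) -> return 2  (same call as traced above)
-> return 5

Final answer: 5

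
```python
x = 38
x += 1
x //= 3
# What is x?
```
Trace:
  x=38
  x=39
  x=13

Final answer: 13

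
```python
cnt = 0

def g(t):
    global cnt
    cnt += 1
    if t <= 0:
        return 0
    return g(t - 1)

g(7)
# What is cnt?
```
Call trace:
g(t=7)
  g(t=6)
    g(t=5)
      g(t=4)
        g(t=3)
          g(t=2)
            g(t=1)
              g(t=0)
              -> return 0
            -> return 0
          -> return 0
        -> return 0
      -> return 0
    -> return 0
  -> return 0
-> return 0

cnt is incremented once per call. g is entered once for each t = 7, 6, 5, 4, 3, 2, 1, 0 (the t <= 0 call returns without recursing), i.e. 7 + 1 calls.
cnt = 8

Final answer: 8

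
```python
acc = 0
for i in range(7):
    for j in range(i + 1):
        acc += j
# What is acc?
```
Trace:
  acc=0
  acc=0, i=0, j=0
  acc=0, i=1, j=0
  acc=1, i=1, j=1
  acc=1, i=2, j=0
  acc=2, i=2, j=1
  acc=4, i=2, j=2
  acc=4, i=3, j=0
  acc=5, i=3, j=1
  acc=7, i=3, j=2
  acc=10, i=3, j=3
  acc=10, i=4, j=0
  acc=11, i=4, j=1
  acc=13, i=4, j=2
  acc=16, i=4, j=3
  acc=20, i=4, j=4
  acc=20, i=5, j=0
  acc=21, i=5, j=1
  acc=23, i=5, j=2
  acc=26, i=5, j=3
  acc=30, i=5, j=4
  acc=35, i=5, j=5
  acc=35, i=6, j=0
  acc=36, i=6, j=1
  acc=38, i=6, j=2
  acc=41, i=6, j=3
  acc=45, i=6, j=4
  acc=50, i=6, j=5
  acc=56, i=6, j=6

Final answer: 56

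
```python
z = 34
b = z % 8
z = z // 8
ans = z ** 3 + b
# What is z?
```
Trace:
  z=34
  z=34, b=2
  z=4, b=2
  z=4, b=2, ans=66

Final answer: 4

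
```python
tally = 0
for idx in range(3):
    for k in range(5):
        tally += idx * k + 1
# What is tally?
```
Trace:
  tally=0
  tally=1, idx=0, k=0
  tally=2, idx=0, k=1
  tally=3, idx=0, k=2
  tally=4, idx=0, k=3
  tally=5, idx=0, k=4
  tally=6, idx=1, k=0
  tally=8, idx=1, k=1
  tally=11, idx=1, k=2
  tally=15, idx=1, k=3
  tally=20, idx=1, k=4
  tally=21, idx=2, k=0
  tally=24, idx=2, k=1
  tally=29, idx=2, k=2
  tally=36, idx=2, k=3
  tally=45, idx=2, k=4

Final answer: 45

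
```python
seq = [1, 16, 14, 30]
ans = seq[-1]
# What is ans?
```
Trace:
  seq=[1, 16, 14, 30]
  seq=[1, 16, 14, 30], ans=30

Final answer: 30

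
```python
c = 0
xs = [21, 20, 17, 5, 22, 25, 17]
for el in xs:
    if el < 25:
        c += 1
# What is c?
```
Trace:
  c=0
  c=1, el=21
  c=2, el=20
  c=3, el=17
  c=4, el=5
  c=5, el=22
  c=5, el=25
  c=6, el=17

Final answer: 6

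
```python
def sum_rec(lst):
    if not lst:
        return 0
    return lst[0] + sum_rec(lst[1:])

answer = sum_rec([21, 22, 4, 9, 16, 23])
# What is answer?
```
Call trace:
sum_rec(lst=[21, 22, 4, 9, 16, 23])
  sum_rec(lst=[22, 4, 9, 16, 23])
    sum_rec(lst=[4, 9, 16, 23])
      sum_rec(lst=[9, 16, 23])
        sum_rec(lst=[16, 23])
          sum_rec(lst=[23])
            sum_rec(lst=[])
            -> return 0
          -> return 23
        -> return 39
      -> return 48
    -> return 52
  -> return 74
-> return 95

Final answer: 95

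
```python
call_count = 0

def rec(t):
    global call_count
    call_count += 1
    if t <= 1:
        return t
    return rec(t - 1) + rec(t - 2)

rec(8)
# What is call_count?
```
Call trace (a repeated sub-call is expanded the first time; later identical calls just restate its return value):
rec(t=8)
  rec(t=7)
    rec(t=6)
      rec(t=5)
        rec(t=4)
          rec(t=3)
            rec(t=2)
              rec(t=1)
              -> return 1
              rec(t=0)
              -> return 0
            -> return 1
            rec(t=1)
            -> return 1
          -> return 2
          rec(t=2) -> return 1  (same call as traced above)
        -> return 3
        rec(t=3) -> return 2  (same call as traced above)
      -> return 5
      rec(t=4) -> return 3  (same call as traced above)
    -> return 8
    rec(t=5) -> return 5  (same call as traced above)
  -> return 13
  rec(t=6) -> return 8  (same call as traced above)
-> return 21

call_count is incremented once per call, so count the calls in each subtree. Let C(t) = number of calls made by rec(t).
C(0) = C(1) = 1 (base case, no recursion); C(t) = 1 + C(t - 1) + C(t - 2) otherwise.
C(2) = 1 + C(1) + C(0) = 1 + 1 + 1 = 3
C(3) = 1 + C(2) + C(1) = 1 + 3 + 1 = 5
C(4) = 1 + C(3) + C(2) = 1 + 5 + 3 = 9
C(5) = 1 + C(4) + C(3) = 1 + 9 + 5 = 15
C(6) = 1 + C(5) + C(4) = 1 + 15 + 9 = 25
C(7) = 1 + C(6) + C(5) = 1 + 25 + 15 = 41
C(8) = 1 + C(7) + C(6) = 1 + 41 + 25 = 67
call_count = C(8) = 67

Final answer: 67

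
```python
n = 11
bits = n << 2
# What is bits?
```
Trace:
  n=11
  n=11, bits=44

Final answer: 44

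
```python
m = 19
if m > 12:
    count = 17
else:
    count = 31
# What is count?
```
Trace:
  m=19
  m=19, count=17

Final answer: 17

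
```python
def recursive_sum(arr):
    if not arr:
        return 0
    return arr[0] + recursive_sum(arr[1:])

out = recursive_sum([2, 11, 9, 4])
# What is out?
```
Call trace:
recursive_sum(arr=[2, 11, 9, 4])
  recursive_sum(arr=[11, 9, 4])
    recursive_sum(arr=[9, 4])
      recursive_sum(arr=[4])
        recursive_sum(arr=[])
        -> return 0
      -> return 4
    -> return 13
  -> return 24
-> return 26

Final answer: 26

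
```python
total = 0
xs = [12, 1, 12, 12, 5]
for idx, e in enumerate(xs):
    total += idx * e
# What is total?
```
Trace:
  total=0
  total=0, idx=0, e=12
  total=1, idx=1, e=1
  total=25, idx=2, e=12
  total=61, idx=3, e=12
  total=81, idx=4, e=5

Final answer: 81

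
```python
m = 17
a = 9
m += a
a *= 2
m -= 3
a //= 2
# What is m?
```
Trace:
  m=17
  m=17, a=9
  m=26, a=9
  m=26, a=18
  m=23, a=18
  m=23, a=9

Final answer: 23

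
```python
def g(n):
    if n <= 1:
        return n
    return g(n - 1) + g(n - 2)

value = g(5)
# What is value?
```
Call trace (a repeated sub-call is expanded the first time; later identical calls just restate its return value):
g(n=5)
  g(n=4)
    g(n=3)
      g(n=2)
        g(n=1)
        -> return 1
        g(n=0)
        -> return 0
      -> return 1
      g(n=1)
      -> return 1
    -> return 2
    g(n=2) -> return 1  (same call as traced above)
  -> return 3
  g(n=3) -> return 2  (same call as traced above)
-> return 5

Final answer: 5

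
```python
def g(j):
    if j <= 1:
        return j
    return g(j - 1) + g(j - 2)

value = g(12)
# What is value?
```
Call trace (a repeated sub-call is expanded the first time; later identical calls just restate its return value):
g(j=12)
  g(j=11)
    g(j=10)
      g(j=9)
        g(j=8)
          g(j=7)
            g(j=6)
              g(j=5)
                g(j=4)
                  g(j=3)
                    g(j=2)
                      g(j=1)
                      -> return 1
                      g(j=0)
                      -> return 0
                    -> return 1
                    g(j=1)
                    -> return 1
                  -> return 2
                  g(j=2) -> return 1  (same call as traced above)
                -> return 3
                g(j=3) -> return 2  (same call as traced above)
              -> return 5
              g(j=4) -> return 3  (same call as traced above)
            -> return 8
            g(j=5) -> return 5  (same call as traced above)
          -> return 13
          g(j=6) -> return 8  (same call as traced above)
        -> return 21
        g(j=7) -> return 13  (same call as traced above)
      -> return 34
      g(j=8) -> return 21  (same call as traced above)
    -> return 55
    g(j=9) -> return 34  (same call as traced above)
  -> return 89
  g(j=10) -> return 55  (same call as traced above)
-> return 144

Final answer: 144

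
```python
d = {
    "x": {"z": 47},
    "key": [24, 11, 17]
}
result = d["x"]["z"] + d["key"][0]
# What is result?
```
Trace:
  d={'x': {'z': 47}, 'key': [24, 11, 17]}
  d={'x': {'z': 47}, 'key': [24, 11, 17]}, result=71

Final answer: 71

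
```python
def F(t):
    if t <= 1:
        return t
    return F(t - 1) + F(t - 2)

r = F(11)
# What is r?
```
Call trace (a repeated sub-call is expanded the first time; later identical calls just restate its return value):
F(t=11)
  F(t=10)
    F(t=9)
      F(t=8)
        F(t=7)
          F(t=6)
            F(t=5)
              F(t=4)
                F(t=3)
                  F(t=2)
                    F(t=1)
                    -> return 1
                    F(t=0)
                    -> return 0
                  -> return 1
                  F(t=1)
                  -> return 1
                -> return 2
                F(t=2) -> return 1  (same call as traced above)
              -> return 3
              F(t=3) -> return 2  (same call as traced above)
            -> return 5
            F(t=4) -> return 3  (same call as traced above)
          -> return 8
          F(t=5) -> return 5  (same call as traced above)
        -> return 13
        F(t=6) -> return 8  (same call as traced above)
      -> return 21
      F(t=7) -> return 13  (same call as traced above)
    -> return 34
    F(t=8) -> return 21  (same call as traced above)
  -> return 55
  F(t=9) -> return 34  (same call as traced above)
-> return 89

Final answer: 89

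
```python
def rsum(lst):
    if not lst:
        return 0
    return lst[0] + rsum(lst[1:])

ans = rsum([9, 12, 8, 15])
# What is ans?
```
Call trace:
rsum(lst=[9, 12, 8, 15])
  rsum(lst=[12, 8, 15])
    rsum(lst=[8, 15])
      rsum(lst=[15])
        rsum(lst=[])
        -> return 0
      -> return 15
    -> return 23
  -> return 35
-> return 44

Final answer: 44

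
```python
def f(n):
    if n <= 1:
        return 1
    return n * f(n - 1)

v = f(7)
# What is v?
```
Call trace:
f(n=7)
  f(n=6)
    f(n=5)
      f(n=4)
        f(n=3)
          f(n=2)
            f(n=1)
            -> return 1
          -> return 2
        -> return 6
      -> return 24
    -> return 120
  -> return 720
-> return 5040

Final answer: 5040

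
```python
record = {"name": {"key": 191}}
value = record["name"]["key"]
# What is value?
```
Trace:
  record={'name': {'key': 191}}
  record={'name': {'key': 191}}, value=191

Final answer: 191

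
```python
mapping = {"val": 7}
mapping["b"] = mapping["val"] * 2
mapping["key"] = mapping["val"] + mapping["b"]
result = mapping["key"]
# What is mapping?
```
Trace:
  mapping={'val': 7}
  mapping={'val': 7, 'b': 14}
  mapping={'val': 7, 'b': 14, 'key': 21}
  mapping={'val': 7, 'b': 14, 'key': 21}, result=21

Final answer: {'val': 7, 'b': 14, 'key': 21}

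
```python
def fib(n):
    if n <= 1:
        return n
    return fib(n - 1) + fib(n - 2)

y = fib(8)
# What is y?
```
Call trace (a repeated sub-call is expanded the first time; later identical calls just restate its return value):
fib(n=8)
  fib(n=7)
    fib(n=6)
      fib(n=5)
        fib(n=4)
          fib(n=3)
            fib(n=2)
              fib(n=1)
              -> return 1
              fib(n=0)
              -> return 0
            -> return 1
            fib(n=1)
            -> return 1
          -> return 2
          fib(n=2) -> return 1  (same call as traced above)
        -> return 3
        fib(n=3) -> return 2  (same call as traced above)
      -> return 5
      fib(n=4) -> return 3  (same call as traced above)
    -> return 8
    fib(n=5) -> return 5  (same call as traced above)
  -> return 13
  fib(n=6) -> return 8  (same call as traced above)
-> return 21

Final answer: 21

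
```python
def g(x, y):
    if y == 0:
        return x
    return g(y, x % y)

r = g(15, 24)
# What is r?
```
Call trace:
g(x=15, y=24)
  g(x=24, y=15)
    g(x=15, y=9)
      g(x=9, y=6)
        g(x=6, y=3)
          g(x=3, y=0)
          -> return 3
        -> return 3
      -> return 3
    -> return 3
  -> return 3
-> return 3

Final answer: 3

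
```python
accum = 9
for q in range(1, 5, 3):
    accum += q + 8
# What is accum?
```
Trace:
  accum=9
  accum=18, q=1
  accum=30, q=4

Final answer: 30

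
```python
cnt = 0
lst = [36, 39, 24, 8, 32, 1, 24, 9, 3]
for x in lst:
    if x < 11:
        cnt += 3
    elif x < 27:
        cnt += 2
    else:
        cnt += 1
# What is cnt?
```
Trace:
  cnt=0
  cnt=1, x=36
  cnt=2, x=39
  cnt=4, x=24
  cnt=7, x=8
  cnt=8, x=32
  cnt=11, x=1
  cnt=13, x=24
  cnt=16, x=9
  cnt=19, x=3

Final answer: 19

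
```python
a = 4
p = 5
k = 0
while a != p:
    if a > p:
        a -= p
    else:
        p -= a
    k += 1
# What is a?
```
Trace:
  a=4
  a=4, p=5
  a=4, p=5, k=0
  a=4, p=1, k=1
  a=3, p=1, k=2
  a=2, p=1, k=3
  a=1, p=1, k=4

Final answer: 1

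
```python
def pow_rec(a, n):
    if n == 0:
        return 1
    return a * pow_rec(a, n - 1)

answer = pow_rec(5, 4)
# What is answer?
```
Call trace:
pow_rec(a=5, n=4)
  pow_rec(a=5, n=3)
    pow_rec(a=5, n=2)
      pow_rec(a=5, n=1)
        pow_rec(a=5, n=0)
        -> return 1
      -> return 5
    -> return 25
  -> return 125
-> return 625

Final answer: 625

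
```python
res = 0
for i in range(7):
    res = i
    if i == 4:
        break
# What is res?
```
Trace:
  res=0
  res=0, i=0
  res=1, i=1
  res=2, i=2
  res=3, i=3
  res=4, i=4

Final answer: 4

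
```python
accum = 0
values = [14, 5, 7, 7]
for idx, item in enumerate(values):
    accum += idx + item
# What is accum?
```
Trace:
  accum=0
  accum=14, idx=0, item=14
  accum=20, idx=1, item=5
  accum=29, idx=2, item=7
  accum=39, idx=3, item=7

Final answer: 39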